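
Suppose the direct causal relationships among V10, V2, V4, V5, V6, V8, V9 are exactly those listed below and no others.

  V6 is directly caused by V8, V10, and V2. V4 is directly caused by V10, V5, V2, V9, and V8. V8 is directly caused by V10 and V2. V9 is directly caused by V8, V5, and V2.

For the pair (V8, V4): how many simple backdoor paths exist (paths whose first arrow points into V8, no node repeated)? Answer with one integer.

A backdoor path from V8 to V4 is any simple undirected path whose first edge points into V8 (i.e. leaves V8 via a parent).
Parents of V8: {V10, V2}.
Enumerating:
  P1: V8 <- V2 -> V9 <- V5 -> V4
  P2: V8 <- V2 -> V9 -> V4
  P3: V8 <- V2 -> V6 <- V10 -> V4
  P4: V8 <- V2 -> V4
  P5: V8 <- V10 -> V6 <- V2 -> V9 <- V5 -> V4
  P6: V8 <- V10 -> V6 <- V2 -> V9 -> V4
  P7: V8 <- V10 -> V6 <- V2 -> V4
  P8: V8 <- V10 -> V4
That exhausts the simple backdoor paths. Count: 8.

8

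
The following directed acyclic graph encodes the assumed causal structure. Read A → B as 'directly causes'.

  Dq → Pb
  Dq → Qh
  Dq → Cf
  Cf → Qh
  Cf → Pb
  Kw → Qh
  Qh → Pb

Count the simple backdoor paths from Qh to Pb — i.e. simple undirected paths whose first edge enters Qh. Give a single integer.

4

A backdoor path from Qh to Pb is any simple undirected path whose first edge points into Qh (i.e. leaves Qh via a parent).
Parents of Qh: {Cf, Dq, Kw}.
Enumerating:
  P1: Qh <- Dq -> Cf -> Pb
  P2: Qh <- Dq -> Pb
  P3: Qh <- Cf <- Dq -> Pb
  P4: Qh <- Cf -> Pb
That exhausts the simple backdoor paths. Count: 4.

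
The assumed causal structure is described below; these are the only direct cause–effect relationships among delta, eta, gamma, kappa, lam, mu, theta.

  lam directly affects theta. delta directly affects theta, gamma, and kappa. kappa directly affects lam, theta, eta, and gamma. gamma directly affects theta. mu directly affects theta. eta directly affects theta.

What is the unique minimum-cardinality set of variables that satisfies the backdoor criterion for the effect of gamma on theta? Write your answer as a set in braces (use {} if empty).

{delta, kappa}

Variables eligible for adjustment (non-descendants of gamma, excluding gamma and theta): {delta, eta, kappa, lam, mu}.
Backdoor paths from gamma to theta:
  P1: gamma <- delta -> kappa -> lam -> theta
  P2: gamma <- delta -> kappa -> eta -> theta
  P3: gamma <- delta -> kappa -> theta
  P4: gamma <- delta -> theta
  P5: gamma <- kappa <- delta -> theta
  P6: gamma <- kappa -> lam -> theta
  P7: gamma <- kappa -> eta -> theta
  P8: gamma <- kappa -> theta
The empty set is not sufficient: P1 (gamma <- delta -> kappa -> lam -> theta) has no collider blocking it and no conditioned non-collider, so it is open.
Try {delta, kappa}:
  P1: blocked at fork node delta ∈ conditioning set.
  P2: blocked at fork node delta ∈ conditioning set.
  P3: blocked at fork node delta ∈ conditioning set.
  P4: blocked at fork node delta ∈ conditioning set.
  P5: blocked at chain node kappa ∈ conditioning set.
  P6: blocked at fork node kappa ∈ conditioning set.
  P7: blocked at fork node kappa ∈ conditioning set.
  P8: blocked at fork node kappa ∈ conditioning set.
{delta, kappa} contains no descendant of gamma and blocks every backdoor path.
Every element of {delta, kappa} is needed (dropping delta leaves P4 open; dropping kappa leaves P6 open), so no proper subset is valid.
Among all size-2 subsets of the eligible variables, only {delta, kappa} blocks every backdoor path, so it is the unique smallest valid adjustment set.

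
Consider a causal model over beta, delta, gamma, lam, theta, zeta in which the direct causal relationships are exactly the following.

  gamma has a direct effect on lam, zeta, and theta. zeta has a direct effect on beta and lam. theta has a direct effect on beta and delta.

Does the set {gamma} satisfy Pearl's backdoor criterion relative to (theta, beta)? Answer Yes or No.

Backdoor paths from theta to beta (paths whose first edge points into theta):
  P1: theta <- gamma -> zeta -> beta
  P2: theta <- gamma -> lam <- zeta -> beta
Condition 1 (no descendant of theta in the set): holds — descendants of theta are {beta, delta}; none are in {gamma}.
Condition 2 (every backdoor path blocked by {gamma}):
  P1: blocked at fork node gamma ∈ conditioning set.
  P2: blocked at fork node gamma ∈ conditioning set.
{gamma} satisfies the backdoor criterion.

Yes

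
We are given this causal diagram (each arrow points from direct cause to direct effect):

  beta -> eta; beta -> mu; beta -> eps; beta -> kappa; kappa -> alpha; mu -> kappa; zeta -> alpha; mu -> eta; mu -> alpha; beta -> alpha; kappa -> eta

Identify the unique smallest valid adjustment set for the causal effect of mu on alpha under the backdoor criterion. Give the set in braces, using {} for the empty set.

{beta}

Variables eligible for adjustment (non-descendants of mu, excluding mu and alpha): {beta, eps, zeta}.
Backdoor paths from mu to alpha:
  P1: mu <- beta -> kappa -> alpha
  P2: mu <- beta -> eta <- kappa -> alpha
  P3: mu <- beta -> alpha
The empty set is not sufficient: P1 (mu <- beta -> kappa -> alpha) has no collider blocking it and no conditioned non-collider, so it is open.
Try {beta}:
  P1: blocked at fork node beta ∈ conditioning set.
  P2: blocked at fork node beta ∈ conditioning set.
  P3: blocked at fork node beta ∈ conditioning set.
{beta} contains no descendant of mu and blocks every backdoor path.
No other singleton works — e.g. {eps} leaves P1 open — so {beta} is the unique smallest valid adjustment set.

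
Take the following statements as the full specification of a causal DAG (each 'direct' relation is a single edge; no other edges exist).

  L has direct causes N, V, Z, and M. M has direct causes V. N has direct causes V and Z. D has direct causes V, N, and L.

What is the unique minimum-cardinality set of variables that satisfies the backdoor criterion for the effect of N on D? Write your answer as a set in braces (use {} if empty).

Variables eligible for adjustment (non-descendants of N, excluding N and D): {M, V, Z}.
Backdoor paths from N to D:
  P1: N <- V -> M -> L -> D
  P2: N <- V -> L -> D
  P3: N <- V -> D
  P4: N <- Z -> L <- V -> D
  P5: N <- Z -> L <- M <- V -> D
  P6: N <- Z -> L -> D
The empty set is not sufficient: P1 (N <- V -> M -> L -> D) has no collider blocking it and no conditioned non-collider, so it is open.
Try {V, Z}:
  P1: blocked at fork node V ∈ conditioning set.
  P2: blocked at fork node V ∈ conditioning set.
  P3: blocked at fork node V ∈ conditioning set.
  P4: blocked at fork node Z ∈ conditioning set.
  P5: blocked at fork node Z ∈ conditioning set.
  P6: blocked at fork node Z ∈ conditioning set.
{V, Z} contains no descendant of N and blocks every backdoor path.
Every element of {V, Z} is needed (dropping V leaves P1 open; dropping Z leaves P6 open), so no proper subset is valid.
Among all size-2 subsets of the eligible variables, only {V, Z} blocks every backdoor path, so it is the unique smallest valid adjustment set.

{V, Z}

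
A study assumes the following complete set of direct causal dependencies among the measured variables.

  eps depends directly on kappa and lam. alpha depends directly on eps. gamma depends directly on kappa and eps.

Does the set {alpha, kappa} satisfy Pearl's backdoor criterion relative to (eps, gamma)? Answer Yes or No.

No

Backdoor paths from eps to gamma (paths whose first edge points into eps):
  P1: eps <- kappa -> gamma
Condition 1 (no descendant of eps in the set): FAILS — alpha is a descendant of eps.
Condition 2 (every backdoor path blocked by {alpha, kappa}):
  P1: blocked at fork node kappa ∈ conditioning set.
{alpha, kappa} does not satisfy the backdoor criterion.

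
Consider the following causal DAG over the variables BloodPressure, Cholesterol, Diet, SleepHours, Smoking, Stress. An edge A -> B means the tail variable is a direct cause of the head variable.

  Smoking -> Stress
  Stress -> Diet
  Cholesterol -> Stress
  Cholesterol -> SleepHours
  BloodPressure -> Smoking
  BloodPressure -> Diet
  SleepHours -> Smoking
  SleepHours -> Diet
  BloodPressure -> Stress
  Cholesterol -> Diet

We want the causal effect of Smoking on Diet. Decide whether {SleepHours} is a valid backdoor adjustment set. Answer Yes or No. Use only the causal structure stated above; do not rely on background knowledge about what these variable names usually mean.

No

Backdoor paths from Smoking to Diet (paths whose first edge points into Smoking):
  P1: Smoking <- BloodPressure -> Stress <- Cholesterol -> SleepHours -> Diet
  P2: Smoking <- BloodPressure -> Stress <- Cholesterol -> Diet
  P3: Smoking <- BloodPressure -> Stress -> Diet
  P4: Smoking <- BloodPressure -> Diet
  P5: Smoking <- SleepHours <- Cholesterol -> Stress <- BloodPressure -> Diet
  P6: Smoking <- SleepHours <- Cholesterol -> Stress -> Diet
  P7: Smoking <- SleepHours <- Cholesterol -> Diet
  P8: Smoking <- SleepHours -> Diet
Condition 1 (no descendant of Smoking in the set): holds — descendants of Smoking are {Diet, Stress}; none are in {SleepHours}.
Condition 2 (every backdoor path blocked by {SleepHours}):
  P1: blocked at collider Stress (neither it nor any descendant is in the conditioning set).
  P2: blocked at collider Stress (neither it nor any descendant is in the conditioning set).
  P3: open — no interior node is in the conditioning set.
  P4: open — no interior node is in the conditioning set.
  P5: blocked at chain node SleepHours ∈ conditioning set.
  P6: blocked at chain node SleepHours ∈ conditioning set.
  P7: blocked at chain node SleepHours ∈ conditioning set.
  P8: blocked at fork node SleepHours ∈ conditioning set.
{SleepHours} does not satisfy the backdoor criterion.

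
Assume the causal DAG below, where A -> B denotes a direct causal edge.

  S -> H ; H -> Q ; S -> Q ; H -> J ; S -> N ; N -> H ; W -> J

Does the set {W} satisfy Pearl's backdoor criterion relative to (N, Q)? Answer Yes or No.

No

Backdoor paths from N to Q (paths whose first edge points into N):
  P1: N <- S -> H -> Q
  P2: N <- S -> Q
Condition 1 (no descendant of N in the set): holds — descendants of N are {H, J, Q}; none are in {W}.
Condition 2 (every backdoor path blocked by {W}):
  P1: open — no interior node is in the conditioning set.
  P2: open — no interior node is in the conditioning set.
{W} does not satisfy the backdoor criterion.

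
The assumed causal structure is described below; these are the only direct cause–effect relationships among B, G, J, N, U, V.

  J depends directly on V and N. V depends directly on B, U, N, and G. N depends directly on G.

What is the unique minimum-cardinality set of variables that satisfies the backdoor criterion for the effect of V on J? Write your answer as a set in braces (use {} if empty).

{N}

Variables eligible for adjustment (non-descendants of V, excluding V and J): {B, G, N, U}.
Backdoor paths from V to J:
  P1: V <- G -> N -> J
  P2: V <- N -> J
The empty set is not sufficient: P1 (V <- G -> N -> J) has no collider blocking it and no conditioned non-collider, so it is open.
Try {N}:
  P1: blocked at chain node N ∈ conditioning set.
  P2: blocked at fork node N ∈ conditioning set.
{N} contains no descendant of V and blocks every backdoor path.
No other singleton works — e.g. {B} leaves P1 open — so {N} is the unique smallest valid adjustment set.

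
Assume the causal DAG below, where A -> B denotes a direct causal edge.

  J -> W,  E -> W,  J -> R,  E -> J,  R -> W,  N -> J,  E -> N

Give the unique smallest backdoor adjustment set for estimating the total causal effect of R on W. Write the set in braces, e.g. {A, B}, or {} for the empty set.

{J}

Variables eligible for adjustment (non-descendants of R, excluding R and W): {E, J, N}.
Backdoor paths from R to W:
  P1: R <- J <- E -> W
  P2: R <- J <- N <- E -> W
  P3: R <- J -> W
The empty set is not sufficient: P1 (R <- J <- E -> W) has no collider blocking it and no conditioned non-collider, so it is open.
Try {J}:
  P1: blocked at chain node J ∈ conditioning set.
  P2: blocked at chain node J ∈ conditioning set.
  P3: blocked at fork node J ∈ conditioning set.
{J} contains no descendant of R and blocks every backdoor path.
No other singleton works — e.g. {E} leaves P3 open — so {J} is the unique smallest valid adjustment set.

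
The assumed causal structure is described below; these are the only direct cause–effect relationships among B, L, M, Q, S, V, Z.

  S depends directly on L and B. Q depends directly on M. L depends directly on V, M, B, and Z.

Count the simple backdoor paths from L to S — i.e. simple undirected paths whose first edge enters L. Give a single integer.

A backdoor path from L to S is any simple undirected path whose first edge points into L (i.e. leaves L via a parent).
Parents of L: {B, M, V, Z}.
Enumerating:
  P1: L <- B -> S
That exhausts the simple backdoor paths. Count: 1.

1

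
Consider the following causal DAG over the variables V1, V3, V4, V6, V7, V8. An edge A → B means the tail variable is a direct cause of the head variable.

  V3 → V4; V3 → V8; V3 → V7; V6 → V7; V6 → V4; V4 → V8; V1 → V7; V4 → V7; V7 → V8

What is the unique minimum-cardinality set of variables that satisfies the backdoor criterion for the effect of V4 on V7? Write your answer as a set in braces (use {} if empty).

{V3, V6}

Variables eligible for adjustment (non-descendants of V4, excluding V4 and V7): {V1, V3, V6}.
Backdoor paths from V4 to V7:
  P1: V4 <- V6 -> V7
  P2: V4 <- V3 -> V7
  P3: V4 <- V3 -> V8 <- V7
The empty set is not sufficient: P1 (V4 <- V6 -> V7) has no collider blocking it and no conditioned non-collider, so it is open.
Try {V3, V6}:
  P1: blocked at fork node V6 ∈ conditioning set.
  P2: blocked at fork node V3 ∈ conditioning set.
  P3: blocked at fork node V3 ∈ conditioning set.
{V3, V6} contains no descendant of V4 and blocks every backdoor path.
Every element of {V3, V6} is needed (dropping V3 leaves P2 open; dropping V6 leaves P1 open), so no proper subset is valid.
Among all size-2 subsets of the eligible variables, only {V3, V6} blocks every backdoor path, so it is the unique smallest valid adjustment set.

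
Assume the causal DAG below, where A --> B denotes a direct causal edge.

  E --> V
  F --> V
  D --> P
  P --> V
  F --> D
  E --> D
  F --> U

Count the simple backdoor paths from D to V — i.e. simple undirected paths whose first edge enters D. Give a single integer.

2

A backdoor path from D to V is any simple undirected path whose first edge points into D (i.e. leaves D via a parent).
Parents of D: {E, F}.
Enumerating:
  P1: D <- E -> V
  P2: D <- F -> V
That exhausts the simple backdoor paths. Count: 2.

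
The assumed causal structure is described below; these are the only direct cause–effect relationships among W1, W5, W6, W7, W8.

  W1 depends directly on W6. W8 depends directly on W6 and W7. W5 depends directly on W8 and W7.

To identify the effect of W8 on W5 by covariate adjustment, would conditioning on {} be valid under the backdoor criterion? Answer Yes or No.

Backdoor paths from W8 to W5 (paths whose first edge points into W8):
  P1: W8 <- W7 -> W5
Condition 1 (no descendant of W8 in the set): holds — descendants of W8 are {W5}; none are in {}.
Condition 2 (every backdoor path blocked by {}):
  P1: open — no interior node is in the conditioning set.
{} does not satisfy the backdoor criterion.

No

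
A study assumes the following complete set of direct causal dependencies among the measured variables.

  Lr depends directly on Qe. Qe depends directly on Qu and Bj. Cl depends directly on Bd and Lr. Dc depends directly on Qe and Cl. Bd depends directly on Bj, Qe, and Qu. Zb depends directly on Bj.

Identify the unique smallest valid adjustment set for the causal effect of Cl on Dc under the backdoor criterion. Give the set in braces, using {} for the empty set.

{Qe}

Variables eligible for adjustment (non-descendants of Cl, excluding Cl and Dc): {Bd, Bj, Lr, Qe, Qu, Zb}.
Backdoor paths from Cl to Dc:
  P1: Cl <- Lr <- Qe -> Dc
  P2: Cl <- Bd <- Bj -> Qe -> Dc
  P3: Cl <- Bd <- Qu -> Qe -> Dc
  P4: Cl <- Bd <- Qe -> Dc
The empty set is not sufficient: P1 (Cl <- Lr <- Qe -> Dc) has no collider blocking it and no conditioned non-collider, so it is open.
Try {Qe}:
  P1: blocked at fork node Qe ∈ conditioning set.
  P2: blocked at chain node Qe ∈ conditioning set.
  P3: blocked at chain node Qe ∈ conditioning set.
  P4: blocked at fork node Qe ∈ conditioning set.
{Qe} contains no descendant of Cl and blocks every backdoor path.
No other singleton works — e.g. {Bj} leaves P1 open — so {Qe} is the unique smallest valid adjustment set.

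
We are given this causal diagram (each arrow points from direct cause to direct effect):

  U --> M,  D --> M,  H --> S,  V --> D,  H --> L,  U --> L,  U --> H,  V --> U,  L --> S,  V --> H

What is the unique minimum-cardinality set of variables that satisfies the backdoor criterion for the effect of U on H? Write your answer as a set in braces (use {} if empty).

{V}

Variables eligible for adjustment (non-descendants of U, excluding U and H): {D, V}.
Backdoor paths from U to H:
  P1: U <- V -> H
The empty set is not sufficient: P1 (U <- V -> H) has no collider blocking it and no conditioned non-collider, so it is open.
Try {V}:
  P1: blocked at fork node V ∈ conditioning set.
{V} contains no descendant of U and blocks every backdoor path.
No other singleton works — e.g. {D} leaves P1 open — so {V} is the unique smallest valid adjustment set.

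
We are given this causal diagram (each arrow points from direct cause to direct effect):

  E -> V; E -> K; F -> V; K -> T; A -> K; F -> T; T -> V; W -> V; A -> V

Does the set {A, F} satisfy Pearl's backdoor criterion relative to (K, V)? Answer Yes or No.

Backdoor paths from K to V (paths whose first edge points into K):
  P1: K <- A -> V
  P2: K <- E -> V
Condition 1 (no descendant of K in the set): holds — descendants of K are {T, V}; none are in {A, F}.
Condition 2 (every backdoor path blocked by {A, F}):
  P1: blocked at fork node A ∈ conditioning set.
  P2: open — no interior node is in the conditioning set.
{A, F} does not satisfy the backdoor criterion.

No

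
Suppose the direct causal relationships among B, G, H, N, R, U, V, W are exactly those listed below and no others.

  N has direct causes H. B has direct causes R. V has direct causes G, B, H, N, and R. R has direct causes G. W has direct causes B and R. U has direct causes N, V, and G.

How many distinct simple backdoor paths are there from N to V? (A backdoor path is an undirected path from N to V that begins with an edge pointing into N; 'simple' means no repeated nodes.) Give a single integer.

1

A backdoor path from N to V is any simple undirected path whose first edge points into N (i.e. leaves N via a parent).
Parents of N: {H}.
Enumerating:
  P1: N <- H -> V
That exhausts the simple backdoor paths. Count: 1.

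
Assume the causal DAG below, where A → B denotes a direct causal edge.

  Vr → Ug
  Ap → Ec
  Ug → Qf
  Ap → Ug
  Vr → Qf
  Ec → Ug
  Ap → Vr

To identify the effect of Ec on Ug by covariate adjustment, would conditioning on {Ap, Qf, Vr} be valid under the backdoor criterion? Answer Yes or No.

Backdoor paths from Ec to Ug (paths whose first edge points into Ec):
  P1: Ec <- Ap -> Vr -> Ug
  P2: Ec <- Ap -> Vr -> Qf <- Ug
  P3: Ec <- Ap -> Ug
Condition 1 (no descendant of Ec in the set): FAILS — Qf is a descendant of Ec.
Condition 2 (every backdoor path blocked by {Ap, Qf, Vr}):
  P1: blocked at fork node Ap ∈ conditioning set.
  P2: blocked at fork node Ap ∈ conditioning set.
  P3: blocked at fork node Ap ∈ conditioning set.
{Ap, Qf, Vr} does not satisfy the backdoor criterion.

No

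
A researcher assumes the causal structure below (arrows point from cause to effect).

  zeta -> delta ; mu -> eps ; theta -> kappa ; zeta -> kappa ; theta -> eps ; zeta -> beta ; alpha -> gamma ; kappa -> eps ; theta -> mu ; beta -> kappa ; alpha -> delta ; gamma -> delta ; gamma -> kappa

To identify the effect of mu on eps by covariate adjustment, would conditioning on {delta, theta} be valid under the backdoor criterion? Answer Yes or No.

Yes

Backdoor paths from mu to eps (paths whose first edge points into mu):
  P1: mu <- theta -> kappa -> eps
  P2: mu <- theta -> eps
Condition 1 (no descendant of mu in the set): holds — descendants of mu are {eps}; none are in {delta, theta}.
Condition 2 (every backdoor path blocked by {delta, theta}):
  P1: blocked at fork node theta ∈ conditioning set.
  P2: blocked at fork node theta ∈ conditioning set.
{delta, theta} satisfies the backdoor criterion.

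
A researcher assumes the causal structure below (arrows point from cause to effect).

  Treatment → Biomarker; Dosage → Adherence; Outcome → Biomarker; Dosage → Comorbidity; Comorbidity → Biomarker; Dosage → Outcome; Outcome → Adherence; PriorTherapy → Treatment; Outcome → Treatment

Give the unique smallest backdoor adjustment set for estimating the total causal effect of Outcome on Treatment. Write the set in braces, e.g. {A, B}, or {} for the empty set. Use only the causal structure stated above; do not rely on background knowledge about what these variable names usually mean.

{}

Variables eligible for adjustment (non-descendants of Outcome, excluding Outcome and Treatment): {Comorbidity, Dosage, PriorTherapy}.
Backdoor paths from Outcome to Treatment:
  P1: Outcome <- Dosage -> Comorbidity -> Biomarker <- Treatment
Each backdoor path contains an unconditioned collider, so every path is already blocked with the empty conditioning set:
  P1: blocked at collider Biomarker (neither it nor any descendant is in the conditioning set).
The empty set is therefore the unique smallest valid set.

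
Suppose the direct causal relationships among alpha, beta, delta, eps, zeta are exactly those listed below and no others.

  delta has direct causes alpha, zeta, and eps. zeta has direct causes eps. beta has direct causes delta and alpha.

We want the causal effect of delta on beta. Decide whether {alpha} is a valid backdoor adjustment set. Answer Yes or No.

Yes

Backdoor paths from delta to beta (paths whose first edge points into delta):
  P1: delta <- alpha -> beta
Condition 1 (no descendant of delta in the set): holds — descendants of delta are {beta}; none are in {alpha}.
Condition 2 (every backdoor path blocked by {alpha}):
  P1: blocked at fork node alpha ∈ conditioning set.
{alpha} satisfies the backdoor criterion.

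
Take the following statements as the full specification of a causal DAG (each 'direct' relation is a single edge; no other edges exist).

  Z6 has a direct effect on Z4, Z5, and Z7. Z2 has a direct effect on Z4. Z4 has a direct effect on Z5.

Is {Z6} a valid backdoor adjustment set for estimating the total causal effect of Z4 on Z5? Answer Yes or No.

Yes

Backdoor paths from Z4 to Z5 (paths whose first edge points into Z4):
  P1: Z4 <- Z6 -> Z5
Condition 1 (no descendant of Z4 in the set): holds — descendants of Z4 are {Z5}; none are in {Z6}.
Condition 2 (every backdoor path blocked by {Z6}):
  P1: blocked at fork node Z6 ∈ conditioning set.
{Z6} satisfies the backdoor criterion.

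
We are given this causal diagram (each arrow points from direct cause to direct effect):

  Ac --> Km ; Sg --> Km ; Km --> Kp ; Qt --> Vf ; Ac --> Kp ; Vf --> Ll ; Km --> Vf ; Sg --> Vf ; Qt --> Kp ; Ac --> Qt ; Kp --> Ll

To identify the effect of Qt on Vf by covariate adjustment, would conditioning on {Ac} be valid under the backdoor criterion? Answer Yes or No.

Yes

Backdoor paths from Qt to Vf (paths whose first edge points into Qt):
  P1: Qt <- Ac -> Km <- Sg -> Vf
  P2: Qt <- Ac -> Km -> Vf
  P3: Qt <- Ac -> Km -> Kp -> Ll <- Vf
  P4: Qt <- Ac -> Kp <- Km <- Sg -> Vf
  P5: Qt <- Ac -> Kp <- Km -> Vf
  P6: Qt <- Ac -> Kp -> Ll <- Vf
Condition 1 (no descendant of Qt in the set): holds — descendants of Qt are {Kp, Ll, Vf}; none are in {Ac}.
Condition 2 (every backdoor path blocked by {Ac}):
  P1: blocked at fork node Ac ∈ conditioning set.
  P2: blocked at fork node Ac ∈ conditioning set.
  P3: blocked at fork node Ac ∈ conditioning set.
  P4: blocked at fork node Ac ∈ conditioning set.
  P5: blocked at fork node Ac ∈ conditioning set.
  P6: blocked at fork node Ac ∈ conditioning set.
{Ac} satisfies the backdoor criterion.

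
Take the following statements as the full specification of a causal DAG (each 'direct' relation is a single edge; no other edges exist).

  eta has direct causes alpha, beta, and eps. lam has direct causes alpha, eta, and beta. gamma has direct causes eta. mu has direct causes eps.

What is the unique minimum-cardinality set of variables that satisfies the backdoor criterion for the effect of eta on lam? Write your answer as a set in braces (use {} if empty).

Variables eligible for adjustment (non-descendants of eta, excluding eta and lam): {alpha, beta, eps, mu}.
Backdoor paths from eta to lam:
  P1: eta <- beta -> lam
  P2: eta <- alpha -> lam
The empty set is not sufficient: P1 (eta <- beta -> lam) has no collider blocking it and no conditioned non-collider, so it is open.
Try {alpha, beta}:
  P1: blocked at fork node beta ∈ conditioning set.
  P2: blocked at fork node alpha ∈ conditioning set.
{alpha, beta} contains no descendant of eta and blocks every backdoor path.
Every element of {alpha, beta} is needed (dropping alpha leaves P2 open; dropping beta leaves P1 open), so no proper subset is valid.
Among all size-2 subsets of the eligible variables, only {alpha, beta} blocks every backdoor path, so it is the unique smallest valid adjustment set.

{alpha, beta}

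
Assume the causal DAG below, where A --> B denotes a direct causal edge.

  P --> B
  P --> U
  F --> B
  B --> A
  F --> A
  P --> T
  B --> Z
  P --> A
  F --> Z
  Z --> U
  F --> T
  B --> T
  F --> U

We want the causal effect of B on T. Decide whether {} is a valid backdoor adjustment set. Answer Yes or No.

No

Backdoor paths from B to T (paths whose first edge points into B):
  P1: B <- P -> T
  P2: B <- P -> A <- F -> T
  P3: B <- P -> U <- F -> T
  P4: B <- P -> U <- Z <- F -> T
  P5: B <- F -> T
  P6: B <- F -> A <- P -> T
  P7: B <- F -> Z -> U <- P -> T
  P8: B <- F -> U <- P -> T
Condition 1 (no descendant of B in the set): holds — descendants of B are {A, T, U, Z}; none are in {}.
Condition 2 (every backdoor path blocked by {}):
  P1: open — no interior node is in the conditioning set.
  P2: blocked at collider A (neither it nor any descendant is in the conditioning set).
  P3: blocked at collider U (neither it nor any descendant is in the conditioning set).
  P4: blocked at collider U (neither it nor any descendant is in the conditioning set).
  P5: open — no interior node is in the conditioning set.
  P6: blocked at collider A (neither it nor any descendant is in the conditioning set).
  P7: blocked at collider U (neither it nor any descendant is in the conditioning set).
  P8: blocked at collider U (neither it nor any descendant is in the conditioning set).
{} does not satisfy the backdoor criterion.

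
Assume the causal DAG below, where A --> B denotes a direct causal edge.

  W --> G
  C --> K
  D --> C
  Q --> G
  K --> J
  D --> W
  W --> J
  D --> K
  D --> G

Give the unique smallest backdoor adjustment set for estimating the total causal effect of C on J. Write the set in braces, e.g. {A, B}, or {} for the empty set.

Variables eligible for adjustment (non-descendants of C, excluding C and J): {D, G, Q, W}.
Backdoor paths from C to J:
  P1: C <- D -> W -> J
  P2: C <- D -> K -> J
  P3: C <- D -> G <- W -> J
The empty set is not sufficient: P1 (C <- D -> W -> J) has no collider blocking it and no conditioned non-collider, so it is open.
Try {D}:
  P1: blocked at fork node D ∈ conditioning set.
  P2: blocked at fork node D ∈ conditioning set.
  P3: blocked at fork node D ∈ conditioning set.
{D} contains no descendant of C and blocks every backdoor path.
No other singleton works — e.g. {Q} leaves P1 open — so {D} is the unique smallest valid adjustment set.

{D}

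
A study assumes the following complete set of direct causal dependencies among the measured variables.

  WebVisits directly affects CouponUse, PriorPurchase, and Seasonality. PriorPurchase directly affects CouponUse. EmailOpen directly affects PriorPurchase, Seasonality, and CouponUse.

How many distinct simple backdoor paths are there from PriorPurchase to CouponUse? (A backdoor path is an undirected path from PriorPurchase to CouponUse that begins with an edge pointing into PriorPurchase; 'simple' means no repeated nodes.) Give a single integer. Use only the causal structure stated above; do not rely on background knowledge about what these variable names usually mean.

A backdoor path from PriorPurchase to CouponUse is any simple undirected path whose first edge points into PriorPurchase (i.e. leaves PriorPurchase via a parent).
Parents of PriorPurchase: {EmailOpen, WebVisits}.
Enumerating:
  P1: PriorPurchase <- EmailOpen -> Seasonality <- WebVisits -> CouponUse
  P2: PriorPurchase <- EmailOpen -> CouponUse
  P3: PriorPurchase <- WebVisits -> Seasonality <- EmailOpen -> CouponUse
  P4: PriorPurchase <- WebVisits -> CouponUse
That exhausts the simple backdoor paths. Count: 4.

4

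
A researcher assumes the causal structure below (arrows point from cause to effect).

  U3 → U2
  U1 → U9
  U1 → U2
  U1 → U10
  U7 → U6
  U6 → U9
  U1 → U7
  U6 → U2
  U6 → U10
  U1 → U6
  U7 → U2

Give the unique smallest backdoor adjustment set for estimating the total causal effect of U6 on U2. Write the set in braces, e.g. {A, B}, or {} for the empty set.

Variables eligible for adjustment (non-descendants of U6, excluding U6 and U2): {U1, U3, U7}.
Backdoor paths from U6 to U2:
  P1: U6 <- U1 -> U7 -> U2
  P2: U6 <- U1 -> U2
  P3: U6 <- U7 <- U1 -> U2
  P4: U6 <- U7 -> U2
The empty set is not sufficient: P1 (U6 <- U1 -> U7 -> U2) has no collider blocking it and no conditioned non-collider, so it is open.
Try {U1, U7}:
  P1: blocked at fork node U1 ∈ conditioning set.
  P2: blocked at fork node U1 ∈ conditioning set.
  P3: blocked at chain node U7 ∈ conditioning set.
  P4: blocked at fork node U7 ∈ conditioning set.
{U1, U7} contains no descendant of U6 and blocks every backdoor path.
Every element of {U1, U7} is needed (dropping U1 leaves P2 open; dropping U7 leaves P4 open), so no proper subset is valid.
Among all size-2 subsets of the eligible variables, only {U1, U7} blocks every backdoor path, so it is the unique smallest valid adjustment set.

{U1, U7}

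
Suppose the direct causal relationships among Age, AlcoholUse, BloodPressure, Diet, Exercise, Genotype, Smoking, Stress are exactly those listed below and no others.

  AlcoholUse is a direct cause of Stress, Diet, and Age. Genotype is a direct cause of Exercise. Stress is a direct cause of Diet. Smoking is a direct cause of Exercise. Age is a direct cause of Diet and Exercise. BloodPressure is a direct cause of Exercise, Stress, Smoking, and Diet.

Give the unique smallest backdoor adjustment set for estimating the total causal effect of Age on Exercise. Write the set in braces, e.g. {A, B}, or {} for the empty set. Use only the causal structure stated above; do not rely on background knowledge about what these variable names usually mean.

{}

Variables eligible for adjustment (non-descendants of Age, excluding Age and Exercise): {AlcoholUse, BloodPressure, Genotype, Smoking, Stress}.
Backdoor paths from Age to Exercise:
  P1: Age <- AlcoholUse -> Stress <- BloodPressure -> Smoking -> Exercise
  P2: Age <- AlcoholUse -> Stress <- BloodPressure -> Exercise
  P3: Age <- AlcoholUse -> Stress -> Diet <- BloodPressure -> Smoking -> Exercise
  P4: Age <- AlcoholUse -> Stress -> Diet <- BloodPressure -> Exercise
  P5: Age <- AlcoholUse -> Diet <- BloodPressure -> Smoking -> Exercise
  P6: Age <- AlcoholUse -> Diet <- BloodPressure -> Exercise
  P7: Age <- AlcoholUse -> Diet <- Stress <- BloodPressure -> Smoking -> Exercise
  P8: Age <- AlcoholUse -> Diet <- Stress <- BloodPressure -> Exercise
Each backdoor path contains an unconditioned collider, so every path is already blocked with the empty conditioning set:
  P1: blocked at collider Stress (neither it nor any descendant is in the conditioning set).
  P2: blocked at collider Stress (neither it nor any descendant is in the conditioning set).
  P3: blocked at collider Diet (neither it nor any descendant is in the conditioning set).
  P4: blocked at collider Diet (neither it nor any descendant is in the conditioning set).
  P5: blocked at collider Diet (neither it nor any descendant is in the conditioning set).
  P6: blocked at collider Diet (neither it nor any descendant is in the conditioning set).
  P7: blocked at collider Diet (neither it nor any descendant is in the conditioning set).
  P8: blocked at collider Diet (neither it nor any descendant is in the conditioning set).
The empty set is therefore the unique smallest valid set.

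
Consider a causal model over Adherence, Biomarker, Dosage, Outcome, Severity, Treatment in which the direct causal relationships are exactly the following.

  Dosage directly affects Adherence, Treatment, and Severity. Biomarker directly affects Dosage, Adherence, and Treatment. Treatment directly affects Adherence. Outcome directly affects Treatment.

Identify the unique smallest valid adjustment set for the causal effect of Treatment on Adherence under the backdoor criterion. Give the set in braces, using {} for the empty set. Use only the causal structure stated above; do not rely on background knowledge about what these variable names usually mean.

Variables eligible for adjustment (non-descendants of Treatment, excluding Treatment and Adherence): {Biomarker, Dosage, Outcome, Severity}.
Backdoor paths from Treatment to Adherence:
  P1: Treatment <- Biomarker -> Dosage -> Adherence
  P2: Treatment <- Biomarker -> Adherence
  P3: Treatment <- Dosage <- Biomarker -> Adherence
  P4: Treatment <- Dosage -> Adherence
The empty set is not sufficient: P1 (Treatment <- Biomarker -> Dosage -> Adherence) has no collider blocking it and no conditioned non-collider, so it is open.
Try {Biomarker, Dosage}:
  P1: blocked at fork node Biomarker ∈ conditioning set.
  P2: blocked at fork node Biomarker ∈ conditioning set.
  P3: blocked at chain node Dosage ∈ conditioning set.
  P4: blocked at fork node Dosage ∈ conditioning set.
{Biomarker, Dosage} contains no descendant of Treatment and blocks every backdoor path.
Every element of {Biomarker, Dosage} is needed (dropping Biomarker leaves P2 open; dropping Dosage leaves P4 open), so no proper subset is valid.
Among all size-2 subsets of the eligible variables, only {Biomarker, Dosage} blocks every backdoor path, so it is the unique smallest valid adjustment set.

{Biomarker, Dosage}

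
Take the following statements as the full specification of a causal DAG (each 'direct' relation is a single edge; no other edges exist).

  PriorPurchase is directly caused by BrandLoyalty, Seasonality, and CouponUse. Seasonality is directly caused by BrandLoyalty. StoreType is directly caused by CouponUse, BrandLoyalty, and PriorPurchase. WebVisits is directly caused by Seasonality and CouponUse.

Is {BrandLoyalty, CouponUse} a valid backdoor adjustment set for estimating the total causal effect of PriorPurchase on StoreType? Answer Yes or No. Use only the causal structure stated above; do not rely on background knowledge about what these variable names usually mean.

Yes

Backdoor paths from PriorPurchase to StoreType (paths whose first edge points into PriorPurchase):
  P1: PriorPurchase <- BrandLoyalty -> Seasonality -> WebVisits <- CouponUse -> StoreType
  P2: PriorPurchase <- BrandLoyalty -> StoreType
  P3: PriorPurchase <- Seasonality <- BrandLoyalty -> StoreType
  P4: PriorPurchase <- Seasonality -> WebVisits <- CouponUse -> StoreType
  P5: PriorPurchase <- CouponUse -> StoreType
  P6: PriorPurchase <- CouponUse -> WebVisits <- Seasonality <- BrandLoyalty -> StoreType
Condition 1 (no descendant of PriorPurchase in the set): holds — descendants of PriorPurchase are {StoreType}; none are in {BrandLoyalty, CouponUse}.
Condition 2 (every backdoor path blocked by {BrandLoyalty, CouponUse}):
  P1: blocked at fork node BrandLoyalty ∈ conditioning set.
  P2: blocked at fork node BrandLoyalty ∈ conditioning set.
  P3: blocked at fork node BrandLoyalty ∈ conditioning set.
  P4: blocked at collider WebVisits (neither it nor any descendant is in the conditioning set).
  P5: blocked at fork node CouponUse ∈ conditioning set.
  P6: blocked at fork node CouponUse ∈ conditioning set.
{BrandLoyalty, CouponUse} satisfies the backdoor criterion.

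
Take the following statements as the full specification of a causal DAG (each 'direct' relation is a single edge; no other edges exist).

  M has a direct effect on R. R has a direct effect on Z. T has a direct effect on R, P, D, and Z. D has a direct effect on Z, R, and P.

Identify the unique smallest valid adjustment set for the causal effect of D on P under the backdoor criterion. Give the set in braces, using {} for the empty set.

{T}

Variables eligible for adjustment (non-descendants of D, excluding D and P): {M, T}.
Backdoor paths from D to P:
  P1: D <- T -> P
The empty set is not sufficient: P1 (D <- T -> P) has no collider blocking it and no conditioned non-collider, so it is open.
Try {T}:
  P1: blocked at fork node T ∈ conditioning set.
{T} contains no descendant of D and blocks every backdoor path.
No other singleton works — e.g. {M} leaves P1 open — so {T} is the unique smallest valid adjustment set.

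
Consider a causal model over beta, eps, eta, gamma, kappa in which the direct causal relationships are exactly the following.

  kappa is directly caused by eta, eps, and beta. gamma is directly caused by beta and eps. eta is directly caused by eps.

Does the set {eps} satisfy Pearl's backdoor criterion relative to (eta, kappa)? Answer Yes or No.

Backdoor paths from eta to kappa (paths whose first edge points into eta):
  P1: eta <- eps -> gamma <- beta -> kappa
  P2: eta <- eps -> kappa
Condition 1 (no descendant of eta in the set): holds — descendants of eta are {kappa}; none are in {eps}.
Condition 2 (every backdoor path blocked by {eps}):
  P1: blocked at fork node eps ∈ conditioning set.
  P2: blocked at fork node eps ∈ conditioning set.
{eps} satisfies the backdoor criterion.

Yes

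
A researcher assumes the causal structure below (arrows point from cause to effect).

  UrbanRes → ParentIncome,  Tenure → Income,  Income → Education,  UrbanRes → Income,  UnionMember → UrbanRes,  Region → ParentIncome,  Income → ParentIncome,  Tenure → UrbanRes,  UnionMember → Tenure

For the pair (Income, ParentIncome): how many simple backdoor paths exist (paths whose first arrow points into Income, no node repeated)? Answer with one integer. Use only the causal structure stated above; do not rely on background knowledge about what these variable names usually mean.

3

A backdoor path from Income to ParentIncome is any simple undirected path whose first edge points into Income (i.e. leaves Income via a parent).
Parents of Income: {Tenure, UrbanRes}.
Enumerating:
  P1: Income <- Tenure <- UnionMember -> UrbanRes -> ParentIncome
  P2: Income <- Tenure -> UrbanRes -> ParentIncome
  P3: Income <- UrbanRes -> ParentIncome
That exhausts the simple backdoor paths. Count: 3.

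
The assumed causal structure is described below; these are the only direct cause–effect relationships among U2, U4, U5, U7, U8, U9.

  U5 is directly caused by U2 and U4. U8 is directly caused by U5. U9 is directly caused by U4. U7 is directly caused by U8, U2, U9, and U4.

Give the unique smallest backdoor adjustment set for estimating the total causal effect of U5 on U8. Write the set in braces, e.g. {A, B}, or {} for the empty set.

{}

Variables eligible for adjustment (non-descendants of U5, excluding U5 and U8): {U2, U4, U9}.
Backdoor paths from U5 to U8:
  P1: U5 <- U2 -> U7 <- U8
  P2: U5 <- U4 -> U9 -> U7 <- U8
  P3: U5 <- U4 -> U7 <- U8
Each backdoor path contains an unconditioned collider, so every path is already blocked with the empty conditioning set:
  P1: blocked at collider U7 (neither it nor any descendant is in the conditioning set).
  P2: blocked at collider U7 (neither it nor any descendant is in the conditioning set).
  P3: blocked at collider U7 (neither it nor any descendant is in the conditioning set).
The empty set is therefore the unique smallest valid set.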